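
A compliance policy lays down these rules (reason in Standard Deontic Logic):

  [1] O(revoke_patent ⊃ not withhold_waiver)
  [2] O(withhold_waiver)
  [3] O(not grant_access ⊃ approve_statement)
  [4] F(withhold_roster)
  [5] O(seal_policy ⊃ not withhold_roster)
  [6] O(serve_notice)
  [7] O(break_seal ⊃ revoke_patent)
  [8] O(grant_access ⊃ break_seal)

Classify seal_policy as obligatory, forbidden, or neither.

Premise 5 is O(seal_policy ⊃ not withhold_roster); even if O(not withhold_roster) held, inferring O(seal_policy) would be affirming the consequent — invalid.
No premise or chain of K-axiom applications forces O(seal_policy), and none forces O(not seal_policy). So seal_policy is neither obligatory nor forbidden under these norms.

Neither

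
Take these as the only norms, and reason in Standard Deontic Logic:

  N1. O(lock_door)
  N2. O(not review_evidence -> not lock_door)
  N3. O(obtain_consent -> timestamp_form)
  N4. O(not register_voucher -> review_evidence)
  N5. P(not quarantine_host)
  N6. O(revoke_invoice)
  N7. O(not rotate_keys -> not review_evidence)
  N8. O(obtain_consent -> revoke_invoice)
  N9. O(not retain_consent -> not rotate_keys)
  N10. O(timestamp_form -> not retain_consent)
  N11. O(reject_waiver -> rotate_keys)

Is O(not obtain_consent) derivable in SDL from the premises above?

From premise 1 we have O(lock_door).
Premise 2, O(not review_evidence -> not lock_door), contraposes to O(lock_door -> review_evidence); with O(lock_door) we get O(review_evidence).
Premise 7, O(not rotate_keys -> not review_evidence), contraposes to O(review_evidence -> rotate_keys); with O(review_evidence) we get O(rotate_keys).
Premise 9 is O(not retain_consent -> not rotate_keys); contrapositively O(rotate_keys -> retain_consent). Since O(rotate_keys) holds, K gives O(retain_consent).
Premise 10, O(timestamp_form -> not retain_consent), contraposes to O(retain_consent -> not timestamp_form); with O(retain_consent) we get O(not timestamp_form).
The contrapositive of premise 3 (O(obtain_consent -> timestamp_form)) is O(not timestamp_form -> not obtain_consent), and O(not timestamp_form) is already established, so O(not obtain_consent).
Premises 4, 5, 6, 8, 11 do not contribute to this derivation.
So O(not obtain_consent) follows.

Yes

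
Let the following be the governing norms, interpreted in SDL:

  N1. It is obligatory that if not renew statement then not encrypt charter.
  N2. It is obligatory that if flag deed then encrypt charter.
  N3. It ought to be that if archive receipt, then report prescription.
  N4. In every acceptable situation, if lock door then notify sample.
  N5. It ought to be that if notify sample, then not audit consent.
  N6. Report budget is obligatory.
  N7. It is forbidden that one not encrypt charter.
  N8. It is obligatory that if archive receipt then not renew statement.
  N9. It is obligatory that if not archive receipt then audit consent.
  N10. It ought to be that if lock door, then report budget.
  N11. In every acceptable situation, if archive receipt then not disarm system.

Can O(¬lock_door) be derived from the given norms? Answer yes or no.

Yes

Premise 7 is F(¬encrypt_charter), i.e. O(encrypt_charter).
Premise 1 is O(¬renew_statement → ¬encrypt_charter); contrapositively O(encrypt_charter → renew_statement). Since O(encrypt_charter) holds, K gives O(renew_statement).
Premise 8 is O(archive_receipt → ¬renew_statement); contrapositively O(renew_statement → ¬archive_receipt). Since O(renew_statement) holds, K gives O(¬archive_receipt).
With premise 9, O(¬archive_receipt → audit_consent), the K-axiom yields O(audit_consent).
Premise 5 is O(notify_sample → ¬audit_consent); contrapositively O(audit_consent → ¬notify_sample). Since O(audit_consent) holds, K gives O(¬notify_sample).
Premise 4, O(lock_door → notify_sample), contraposes to O(¬notify_sample → ¬lock_door); with O(¬notify_sample) we get O(¬lock_door).
Premises 2, 3, 6, 10, 11 do not contribute to this derivation.
So O(¬lock_door) follows.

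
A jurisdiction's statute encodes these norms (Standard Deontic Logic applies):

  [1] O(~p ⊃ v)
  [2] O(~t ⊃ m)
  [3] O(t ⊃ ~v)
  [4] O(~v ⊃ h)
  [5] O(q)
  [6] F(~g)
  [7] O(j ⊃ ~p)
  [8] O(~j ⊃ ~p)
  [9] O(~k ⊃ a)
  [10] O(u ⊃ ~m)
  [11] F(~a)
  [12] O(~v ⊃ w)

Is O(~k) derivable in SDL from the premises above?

Premise 9 is O(~k ⊃ a); even if O(a) held, inferring O(~k) would be affirming the consequent — invalid.
No other premise forces O(~k). An ideal world satisfying every premise can still have ~k false, so O(~k) is not derivable.

No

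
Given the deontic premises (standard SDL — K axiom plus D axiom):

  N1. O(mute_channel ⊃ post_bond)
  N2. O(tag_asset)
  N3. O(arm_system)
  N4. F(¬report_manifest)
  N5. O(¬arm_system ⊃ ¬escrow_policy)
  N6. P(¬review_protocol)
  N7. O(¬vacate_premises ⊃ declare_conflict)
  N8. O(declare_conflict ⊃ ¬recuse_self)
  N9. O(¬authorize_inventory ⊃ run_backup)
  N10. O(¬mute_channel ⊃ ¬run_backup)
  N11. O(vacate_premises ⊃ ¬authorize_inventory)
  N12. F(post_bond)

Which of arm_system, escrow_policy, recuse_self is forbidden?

Premise 12, F(post_bond), is equivalent to O(¬post_bond).
Premise 1 is O(mute_channel ⊃ post_bond); contrapositively O(¬post_bond ⊃ ¬mute_channel). Since O(¬post_bond) holds, K gives O(¬mute_channel).
From O(¬mute_channel) and premise 10, O(¬mute_channel ⊃ ¬run_backup), we obtain O(¬run_backup).
The contrapositive of premise 9 (O(¬authorize_inventory ⊃ run_backup)) is O(¬run_backup ⊃ authorize_inventory), and O(¬run_backup) is already established, so O(authorize_inventory).
Premise 11 is O(vacate_premises ⊃ ¬authorize_inventory); contrapositively O(authorize_inventory ⊃ ¬vacate_premises). Since O(authorize_inventory) holds, K gives O(¬vacate_premises).
From O(¬vacate_premises) and premise 7, O(¬vacate_premises ⊃ declare_conflict), we obtain O(declare_conflict).
Premise 8 is O(declare_conflict ⊃ ¬recuse_self); since O(declare_conflict), deontic closure gives O(¬recuse_self).
So O(¬recuse_self) holds, i.e. recuse_self is forbidden. None of the other listed options is forbidden under the premises.

recuse_self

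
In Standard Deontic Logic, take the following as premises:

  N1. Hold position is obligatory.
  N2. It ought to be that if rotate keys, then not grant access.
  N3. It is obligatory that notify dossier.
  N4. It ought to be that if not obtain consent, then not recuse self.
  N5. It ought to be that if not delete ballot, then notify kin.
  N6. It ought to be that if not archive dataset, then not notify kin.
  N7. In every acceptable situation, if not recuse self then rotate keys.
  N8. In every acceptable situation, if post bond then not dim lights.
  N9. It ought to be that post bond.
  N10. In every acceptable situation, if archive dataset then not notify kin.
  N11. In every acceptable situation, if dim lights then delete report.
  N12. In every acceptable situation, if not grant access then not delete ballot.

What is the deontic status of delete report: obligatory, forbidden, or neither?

Premise 11 is O(dim_lights → delete_report), but O(dim_lights) is not derivable from the premises, so it does not yield O(delete_report).
No premise or chain of K-axiom applications forces O(delete_report), and none forces O(¬delete_report). So delete_report is neither obligatory nor forbidden under these norms.

Neither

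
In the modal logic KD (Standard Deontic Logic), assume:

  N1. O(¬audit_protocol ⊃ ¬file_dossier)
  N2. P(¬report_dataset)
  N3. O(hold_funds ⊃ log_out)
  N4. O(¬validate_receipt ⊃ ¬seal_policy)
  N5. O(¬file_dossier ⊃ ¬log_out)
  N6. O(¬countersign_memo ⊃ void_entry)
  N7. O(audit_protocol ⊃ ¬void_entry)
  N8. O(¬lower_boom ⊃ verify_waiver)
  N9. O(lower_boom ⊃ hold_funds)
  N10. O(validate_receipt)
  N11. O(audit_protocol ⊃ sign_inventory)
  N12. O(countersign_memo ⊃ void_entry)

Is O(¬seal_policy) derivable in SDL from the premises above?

No

Premise 4 is O(¬validate_receipt ⊃ ¬seal_policy), but O(¬validate_receipt) is not derivable from the premises, so it does not yield O(¬seal_policy).
No other premise forces O(¬seal_policy). An ideal world satisfying every premise can still have ¬seal_policy false, so O(¬seal_policy) is not derivable.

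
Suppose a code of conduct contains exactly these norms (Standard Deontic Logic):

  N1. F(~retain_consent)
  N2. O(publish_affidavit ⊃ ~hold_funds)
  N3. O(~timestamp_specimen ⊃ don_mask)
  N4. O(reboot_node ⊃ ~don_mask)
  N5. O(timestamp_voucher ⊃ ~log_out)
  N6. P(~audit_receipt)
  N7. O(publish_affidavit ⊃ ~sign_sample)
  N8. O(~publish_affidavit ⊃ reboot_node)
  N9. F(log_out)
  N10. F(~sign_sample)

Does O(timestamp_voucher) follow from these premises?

No

Premise 5 is O(timestamp_voucher ⊃ ~log_out); even if O(~log_out) held, inferring O(timestamp_voucher) would be affirming the consequent — invalid.
No other premise forces O(timestamp_voucher). An ideal world satisfying every premise can still have timestamp_voucher false, so O(timestamp_voucher) is not derivable.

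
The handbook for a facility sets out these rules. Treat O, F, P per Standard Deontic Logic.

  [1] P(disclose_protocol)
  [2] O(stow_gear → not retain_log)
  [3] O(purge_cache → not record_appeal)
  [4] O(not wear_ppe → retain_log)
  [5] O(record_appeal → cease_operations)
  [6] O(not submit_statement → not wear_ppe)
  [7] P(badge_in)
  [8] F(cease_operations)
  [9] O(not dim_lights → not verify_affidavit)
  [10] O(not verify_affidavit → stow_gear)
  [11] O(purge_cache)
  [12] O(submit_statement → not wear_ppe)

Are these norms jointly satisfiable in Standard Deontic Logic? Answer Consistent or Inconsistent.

Premise 5 is O(record_appeal → cease_operations), but O(record_appeal) is not derivable from the premises, so it does not yield O(cease_operations).
So O(cease_operations) is not derivable, and the apparent clash with O(not cease_operations) does not arise.
A world satisfying every obligation exists (e.g. badge_in=false, cease_operations=false, dim_lights=true, disclose_protocol=false, purge_cache=true, record_appeal=false, retain_log=true, stow_gear=false, submit_statement=false, verify_affidavit=true, wear_ppe=false); no atom is both obligatory and forbidden, so the set is consistent.

Consistent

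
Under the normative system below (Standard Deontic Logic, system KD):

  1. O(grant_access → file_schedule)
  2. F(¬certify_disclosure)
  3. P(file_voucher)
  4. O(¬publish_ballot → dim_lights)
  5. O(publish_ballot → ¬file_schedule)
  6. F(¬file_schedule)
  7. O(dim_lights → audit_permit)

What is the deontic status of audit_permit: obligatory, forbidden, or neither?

Obligatory

F(¬file_schedule) at premise 6 means O(file_schedule).
Premise 5 is O(publish_ballot → ¬file_schedule); contrapositively O(file_schedule → ¬publish_ballot). Since O(file_schedule) holds, K gives O(¬publish_ballot).
Premise 4 is O(¬publish_ballot → dim_lights); since O(¬publish_ballot), deontic closure gives O(dim_lights).
Premise 7 is O(dim_lights → audit_permit); since O(dim_lights), deontic closure gives O(audit_permit).
Premises 1, 2, 3 do not contribute to this derivation.
Hence audit_permit is obligatory.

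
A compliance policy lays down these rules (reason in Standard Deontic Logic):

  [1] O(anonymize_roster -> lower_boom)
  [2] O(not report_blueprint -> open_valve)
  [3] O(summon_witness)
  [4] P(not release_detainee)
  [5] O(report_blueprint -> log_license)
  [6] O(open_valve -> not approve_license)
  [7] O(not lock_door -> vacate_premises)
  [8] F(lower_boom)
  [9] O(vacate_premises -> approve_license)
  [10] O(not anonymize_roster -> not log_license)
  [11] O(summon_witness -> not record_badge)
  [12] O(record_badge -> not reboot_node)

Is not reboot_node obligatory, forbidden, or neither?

Premise 12 is O(record_badge -> not reboot_node), but O(record_badge) is not derivable from the premises, so it does not yield O(not reboot_node).
No premise or chain of K-axiom applications forces O(not reboot_node), and none forces O(reboot_node). So not reboot_node is neither obligatory nor forbidden under these norms.

Neither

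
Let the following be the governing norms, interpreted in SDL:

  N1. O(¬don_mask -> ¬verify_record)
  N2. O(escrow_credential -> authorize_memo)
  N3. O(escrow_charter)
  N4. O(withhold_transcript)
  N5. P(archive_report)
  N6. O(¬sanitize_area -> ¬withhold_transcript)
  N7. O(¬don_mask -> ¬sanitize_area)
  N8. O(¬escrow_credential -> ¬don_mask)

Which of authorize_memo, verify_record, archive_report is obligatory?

authorize_memo

Premise 4 gives O(withhold_transcript).
Premise 6, O(¬sanitize_area -> ¬withhold_transcript), contraposes to O(withhold_transcript -> sanitize_area); with O(withhold_transcript) we get O(sanitize_area).
Premise 7, O(¬don_mask -> ¬sanitize_area), contraposes to O(sanitize_area -> don_mask); with O(sanitize_area) we get O(don_mask).
Premise 8 is O(¬escrow_credential -> ¬don_mask); contrapositively O(don_mask -> escrow_credential). Since O(don_mask) holds, K gives O(escrow_credential).
From O(escrow_credential) and premise 2, O(escrow_credential -> authorize_memo), we obtain O(authorize_memo).
So O(authorize_memo) holds — authorize_memo is obligatory. None of the other listed options is made obligatory by any chain of premises.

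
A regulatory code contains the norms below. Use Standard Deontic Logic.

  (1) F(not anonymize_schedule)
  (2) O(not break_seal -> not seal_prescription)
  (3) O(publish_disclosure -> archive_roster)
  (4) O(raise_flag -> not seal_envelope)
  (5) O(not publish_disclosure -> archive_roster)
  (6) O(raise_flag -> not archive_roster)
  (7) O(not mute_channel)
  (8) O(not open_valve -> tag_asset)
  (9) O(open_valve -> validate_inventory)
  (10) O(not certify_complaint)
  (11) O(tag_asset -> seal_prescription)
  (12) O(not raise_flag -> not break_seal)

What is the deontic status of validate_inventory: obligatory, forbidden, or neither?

Premises 3 and 5 are O(publish_disclosure -> archive_roster) and O(not publish_disclosure -> archive_roster); every ideal world satisfies publish_disclosure or not publish_disclosure, so in either case archive_roster holds — hence O(archive_roster).
The contrapositive of premise 6 (O(raise_flag -> not archive_roster)) is O(archive_roster -> not raise_flag), and O(archive_roster) is already established, so O(not raise_flag).
From O(not raise_flag) and premise 12, O(not raise_flag -> not break_seal), we obtain O(not break_seal).
From O(not break_seal) and premise 2, O(not break_seal -> not seal_prescription), we obtain O(not seal_prescription).
The contrapositive of premise 11 (O(tag_asset -> seal_prescription)) is O(not seal_prescription -> not tag_asset), and O(not seal_prescription) is already established, so O(not tag_asset).
Premise 8, O(not open_valve -> tag_asset), contraposes to O(not tag_asset -> open_valve); with O(not tag_asset) we get O(open_valve).
With premise 9, O(open_valve -> validate_inventory), the K-axiom yields O(validate_inventory).
Premises 1, 4, 7, 10 do not contribute to this derivation.
Hence validate_inventory is obligatory.

Obligatory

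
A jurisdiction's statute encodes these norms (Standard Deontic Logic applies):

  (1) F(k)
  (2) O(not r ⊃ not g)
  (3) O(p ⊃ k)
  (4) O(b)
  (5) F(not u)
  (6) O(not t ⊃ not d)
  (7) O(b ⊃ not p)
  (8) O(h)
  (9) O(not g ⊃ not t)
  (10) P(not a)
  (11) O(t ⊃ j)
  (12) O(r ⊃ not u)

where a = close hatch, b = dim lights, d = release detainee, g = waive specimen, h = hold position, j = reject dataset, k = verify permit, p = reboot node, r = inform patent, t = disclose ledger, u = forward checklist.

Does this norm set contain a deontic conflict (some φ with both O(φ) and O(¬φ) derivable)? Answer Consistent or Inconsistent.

Consistent

Premise 3 is O(p ⊃ k), but O(p) is not derivable from the premises, so it does not yield O(k).
So O(k) is not derivable, and the apparent clash with O(not k) does not arise.
A world satisfying every obligation exists (e.g. a=false, b=true, d=false, g=false, h=true, j=false, k=false, p=false, r=false, t=false, u=true); no atom is both obligatory and forbidden, so the set is consistent.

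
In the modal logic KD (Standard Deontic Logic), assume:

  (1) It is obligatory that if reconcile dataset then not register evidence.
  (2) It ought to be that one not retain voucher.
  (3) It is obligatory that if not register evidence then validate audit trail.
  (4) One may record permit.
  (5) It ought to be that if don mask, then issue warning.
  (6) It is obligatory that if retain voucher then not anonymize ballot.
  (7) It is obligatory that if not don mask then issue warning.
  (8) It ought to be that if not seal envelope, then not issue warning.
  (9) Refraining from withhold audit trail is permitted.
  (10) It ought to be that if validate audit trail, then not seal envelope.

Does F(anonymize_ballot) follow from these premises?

No

Premise 6 is O(retain_voucher → ¬anonymize_ballot), but O(retain_voucher) is not derivable from the premises, so it does not yield O(¬anonymize_ballot).
No other premise forces O(¬anonymize_ballot). An ideal world satisfying every premise can still have anonymize_ballot true, so F(anonymize_ballot) is not derivable.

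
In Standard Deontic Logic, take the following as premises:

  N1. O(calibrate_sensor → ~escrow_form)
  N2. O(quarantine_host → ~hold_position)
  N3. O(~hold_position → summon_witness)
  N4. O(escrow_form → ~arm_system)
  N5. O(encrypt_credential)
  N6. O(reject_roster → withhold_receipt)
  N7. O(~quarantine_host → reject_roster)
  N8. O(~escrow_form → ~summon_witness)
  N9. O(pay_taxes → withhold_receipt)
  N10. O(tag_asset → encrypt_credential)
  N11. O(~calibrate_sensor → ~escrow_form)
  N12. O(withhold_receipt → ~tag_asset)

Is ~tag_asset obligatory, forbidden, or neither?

Premises 1 and 11 are O(calibrate_sensor → ~escrow_form) and O(~calibrate_sensor → ~escrow_form); every ideal world satisfies calibrate_sensor or ~calibrate_sensor, so in either case ~escrow_form holds — hence O(~escrow_form).
From O(~escrow_form) and premise 8, O(~escrow_form → ~summon_witness), we obtain O(~summon_witness).
Premise 3, O(~hold_position → summon_witness), contraposes to O(~summon_witness → hold_position); with O(~summon_witness) we get O(hold_position).
Premise 2, O(quarantine_host → ~hold_position), contraposes to O(hold_position → ~quarantine_host); with O(hold_position) we get O(~quarantine_host).
With premise 7, O(~quarantine_host → reject_roster), the K-axiom yields O(reject_roster).
Applying K to premise 6 (O(reject_roster → withhold_receipt)) and O(reject_roster) yields O(withhold_receipt).
With premise 12, O(withhold_receipt → ~tag_asset), the K-axiom yields O(~tag_asset).
Premises 4, 5, 9, 10 do not contribute to this derivation.
Hence ~tag_asset is obligatory.

Obligatory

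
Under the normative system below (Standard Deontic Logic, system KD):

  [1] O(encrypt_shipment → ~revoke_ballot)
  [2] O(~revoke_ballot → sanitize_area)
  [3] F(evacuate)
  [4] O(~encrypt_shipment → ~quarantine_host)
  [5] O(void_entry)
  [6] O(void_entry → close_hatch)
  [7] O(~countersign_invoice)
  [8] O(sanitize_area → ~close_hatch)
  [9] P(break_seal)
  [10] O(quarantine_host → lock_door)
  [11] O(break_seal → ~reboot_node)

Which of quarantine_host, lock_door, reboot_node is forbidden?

From premise 5 we have O(void_entry).
Premise 6 is O(void_entry → close_hatch); since O(void_entry), deontic closure gives O(close_hatch).
The contrapositive of premise 8 (O(sanitize_area → ~close_hatch)) is O(close_hatch → ~sanitize_area), and O(close_hatch) is already established, so O(~sanitize_area).
The contrapositive of premise 2 (O(~revoke_ballot → sanitize_area)) is O(~sanitize_area → revoke_ballot), and O(~sanitize_area) is already established, so O(revoke_ballot).
Premise 1 is O(encrypt_shipment → ~revoke_ballot); contrapositively O(revoke_ballot → ~encrypt_shipment). Since O(revoke_ballot) holds, K gives O(~encrypt_shipment).
From O(~encrypt_shipment) and premise 4, O(~encrypt_shipment → ~quarantine_host), we obtain O(~quarantine_host).
So O(~quarantine_host) holds, i.e. quarantine_host is forbidden. None of the other listed options is forbidden under the premises.

quarantine_host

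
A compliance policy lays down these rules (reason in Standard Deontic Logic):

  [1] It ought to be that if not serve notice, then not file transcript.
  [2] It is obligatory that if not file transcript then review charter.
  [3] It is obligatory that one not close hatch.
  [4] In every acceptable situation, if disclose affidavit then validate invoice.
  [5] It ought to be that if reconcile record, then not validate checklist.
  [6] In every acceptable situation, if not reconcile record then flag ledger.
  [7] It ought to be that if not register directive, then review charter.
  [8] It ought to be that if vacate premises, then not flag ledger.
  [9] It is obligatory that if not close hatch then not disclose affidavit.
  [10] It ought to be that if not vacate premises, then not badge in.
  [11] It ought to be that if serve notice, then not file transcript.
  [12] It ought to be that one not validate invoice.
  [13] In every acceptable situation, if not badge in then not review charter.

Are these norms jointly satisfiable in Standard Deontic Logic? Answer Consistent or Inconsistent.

Premise 4 is O(disclose_affidavit → validate_invoice), but O(disclose_affidavit) is not derivable from the premises, so it does not yield O(validate_invoice).
So O(validate_invoice) is not derivable, and the apparent clash with O(¬validate_invoice) does not arise.
A world satisfying every obligation exists (e.g. badge_in=true, close_hatch=false, disclose_affidavit=false, file_transcript=false, flag_ledger=false, reconcile_record=true, register_directive=false, review_charter=true, serve_notice=false, vacate_premises=true, validate_checklist=false, validate_invoice=false); no atom is both obligatory and forbidden, so the set is consistent.

Consistent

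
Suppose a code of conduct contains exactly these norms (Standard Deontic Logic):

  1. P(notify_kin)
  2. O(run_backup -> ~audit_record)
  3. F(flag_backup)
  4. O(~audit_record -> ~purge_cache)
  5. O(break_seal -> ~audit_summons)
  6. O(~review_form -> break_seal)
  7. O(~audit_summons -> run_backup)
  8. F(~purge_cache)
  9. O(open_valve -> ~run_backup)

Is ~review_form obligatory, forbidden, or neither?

Forbidden

F(~purge_cache) at premise 8 means O(purge_cache).
Premise 4 is O(~audit_record -> ~purge_cache); contrapositively O(purge_cache -> audit_record). Since O(purge_cache) holds, K gives O(audit_record).
Premise 2 is O(run_backup -> ~audit_record); contrapositively O(audit_record -> ~run_backup). Since O(audit_record) holds, K gives O(~run_backup).
Premise 7, O(~audit_summons -> run_backup), contraposes to O(~run_backup -> audit_summons); with O(~run_backup) we get O(audit_summons).
The contrapositive of premise 5 (O(break_seal -> ~audit_summons)) is O(audit_summons -> ~break_seal), and O(audit_summons) is already established, so O(~break_seal).
Premise 6 is O(~review_form -> break_seal); contrapositively O(~break_seal -> review_form). Since O(~break_seal) holds, K gives O(review_form).
Premises 1, 3, 9 do not contribute to this derivation.
Thus O(review_form), which is F(~review_form): ~review_form is forbidden.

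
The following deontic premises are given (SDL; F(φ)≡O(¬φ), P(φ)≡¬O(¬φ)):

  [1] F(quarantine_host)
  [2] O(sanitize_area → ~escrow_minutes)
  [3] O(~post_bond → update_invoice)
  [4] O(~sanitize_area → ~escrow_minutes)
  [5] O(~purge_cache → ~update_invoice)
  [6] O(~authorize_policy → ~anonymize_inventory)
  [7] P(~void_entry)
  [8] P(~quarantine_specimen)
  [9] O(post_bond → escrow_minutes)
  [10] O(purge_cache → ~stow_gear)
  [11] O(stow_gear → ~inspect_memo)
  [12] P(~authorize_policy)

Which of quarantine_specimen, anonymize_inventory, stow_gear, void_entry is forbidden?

Premises 2 and 4 are O(sanitize_area → ~escrow_minutes) and O(~sanitize_area → ~escrow_minutes); every ideal world satisfies sanitize_area or ~sanitize_area, so in either case ~escrow_minutes holds — hence O(~escrow_minutes).
Premise 9 is O(post_bond → escrow_minutes); contrapositively O(~escrow_minutes → ~post_bond). Since O(~escrow_minutes) holds, K gives O(~post_bond).
From O(~post_bond) and premise 3, O(~post_bond → update_invoice), we obtain O(update_invoice).
Premise 5, O(~purge_cache → ~update_invoice), contraposes to O(update_invoice → purge_cache); with O(update_invoice) we get O(purge_cache).
Premise 10 is O(purge_cache → ~stow_gear); since O(purge_cache), deontic closure gives O(~stow_gear).
So O(~stow_gear) holds, i.e. stow_gear is forbidden. None of the other listed options is forbidden under the premises.

stow_gear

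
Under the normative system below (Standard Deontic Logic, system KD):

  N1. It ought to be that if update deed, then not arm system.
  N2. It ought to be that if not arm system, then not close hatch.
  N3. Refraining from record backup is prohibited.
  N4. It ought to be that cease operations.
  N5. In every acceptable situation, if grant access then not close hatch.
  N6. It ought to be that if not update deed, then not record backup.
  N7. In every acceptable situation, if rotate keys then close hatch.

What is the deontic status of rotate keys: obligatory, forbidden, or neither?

F(¬record_backup) at premise 3 means O(record_backup).
Premise 6, O(¬update_deed → ¬record_backup), contraposes to O(record_backup → update_deed); with O(record_backup) we get O(update_deed).
From O(update_deed) and premise 1, O(update_deed → ¬arm_system), we obtain O(¬arm_system).
From O(¬arm_system) and premise 2, O(¬arm_system → ¬close_hatch), we obtain O(¬close_hatch).
Premise 7, O(rotate_keys → close_hatch), contraposes to O(¬close_hatch → ¬rotate_keys); with O(¬close_hatch) we get O(¬rotate_keys).
Premises 4, 5 do not contribute to this derivation.
Thus O(¬rotate_keys), which is F(rotate_keys): rotate_keys is forbidden.

Forbidden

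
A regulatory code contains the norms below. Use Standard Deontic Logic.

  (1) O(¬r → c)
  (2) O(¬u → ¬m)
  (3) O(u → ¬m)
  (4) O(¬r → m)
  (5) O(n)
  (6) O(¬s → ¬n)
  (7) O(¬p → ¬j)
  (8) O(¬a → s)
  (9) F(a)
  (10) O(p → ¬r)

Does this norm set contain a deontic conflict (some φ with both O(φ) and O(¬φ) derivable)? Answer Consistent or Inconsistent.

Premise 6 is O(¬s → ¬n), but O(¬s) is not derivable from the premises, so it does not yield O(¬n).
So O(¬n) is not derivable, and the apparent clash with O(n) does not arise.
A world satisfying every obligation exists (e.g. a=false, c=false, j=false, m=false, n=true, p=false, r=true, s=true, u=false); no atom is both obligatory and forbidden, so the set is consistent.

Consistent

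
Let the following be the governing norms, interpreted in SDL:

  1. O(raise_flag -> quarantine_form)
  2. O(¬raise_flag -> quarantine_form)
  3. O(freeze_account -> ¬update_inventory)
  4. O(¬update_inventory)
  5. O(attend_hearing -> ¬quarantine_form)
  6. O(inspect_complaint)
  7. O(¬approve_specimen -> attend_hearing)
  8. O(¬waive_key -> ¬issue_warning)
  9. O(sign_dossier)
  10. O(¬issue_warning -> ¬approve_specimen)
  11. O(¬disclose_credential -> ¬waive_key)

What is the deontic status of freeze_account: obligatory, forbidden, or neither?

Neither

Premise 3 is O(freeze_account -> ¬update_inventory); even if O(¬update_inventory) held, inferring O(freeze_account) would be affirming the consequent — invalid.
No premise or chain of K-axiom applications forces O(freeze_account), and none forces O(¬freeze_account). So freeze_account is neither obligatory nor forbidden under these norms.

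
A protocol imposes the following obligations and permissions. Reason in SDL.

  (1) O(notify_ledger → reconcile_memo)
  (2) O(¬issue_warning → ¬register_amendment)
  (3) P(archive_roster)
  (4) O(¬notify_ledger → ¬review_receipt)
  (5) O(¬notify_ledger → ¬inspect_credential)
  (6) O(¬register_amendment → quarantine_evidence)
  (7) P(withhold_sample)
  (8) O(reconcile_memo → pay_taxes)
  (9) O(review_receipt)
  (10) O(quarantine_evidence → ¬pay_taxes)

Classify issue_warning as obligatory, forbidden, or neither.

Obligatory

From premise 9 we have O(review_receipt).
The contrapositive of premise 4 (O(¬notify_ledger → ¬review_receipt)) is O(review_receipt → notify_ledger), and O(review_receipt) is already established, so O(notify_ledger).
From O(notify_ledger) and premise 1, O(notify_ledger → reconcile_memo), we obtain O(reconcile_memo).
With premise 8, O(reconcile_memo → pay_taxes), the K-axiom yields O(pay_taxes).
Premise 10 is O(quarantine_evidence → ¬pay_taxes); contrapositively O(pay_taxes → ¬quarantine_evidence). Since O(pay_taxes) holds, K gives O(¬quarantine_evidence).
The contrapositive of premise 6 (O(¬register_amendment → quarantine_evidence)) is O(¬quarantine_evidence → register_amendment), and O(¬quarantine_evidence) is already established, so O(register_amendment).
Premise 2 is O(¬issue_warning → ¬register_amendment); contrapositively O(register_amendment → issue_warning). Since O(register_amendment) holds, K gives O(issue_warning).
Premises 3, 5, 7 do not contribute to this derivation.
Hence issue_warning is obligatory.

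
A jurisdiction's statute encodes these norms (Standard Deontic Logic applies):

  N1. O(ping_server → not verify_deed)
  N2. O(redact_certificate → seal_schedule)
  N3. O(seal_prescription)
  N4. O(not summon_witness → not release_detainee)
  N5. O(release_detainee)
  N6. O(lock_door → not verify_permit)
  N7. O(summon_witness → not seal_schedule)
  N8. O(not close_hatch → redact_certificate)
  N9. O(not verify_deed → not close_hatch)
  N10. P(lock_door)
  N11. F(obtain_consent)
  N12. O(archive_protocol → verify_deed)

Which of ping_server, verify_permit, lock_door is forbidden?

ping_server

Premise 5 states O(release_detainee) outright.
Premise 4 is O(not summon_witness → not release_detainee); contrapositively O(release_detainee → summon_witness). Since O(release_detainee) holds, K gives O(summon_witness).
Premise 7 is O(summon_witness → not seal_schedule); since O(summon_witness), deontic closure gives O(not seal_schedule).
Premise 2 is O(redact_certificate → seal_schedule); contrapositively O(not seal_schedule → not redact_certificate). Since O(not seal_schedule) holds, K gives O(not redact_certificate).
Premise 8, O(not close_hatch → redact_certificate), contraposes to O(not redact_certificate → close_hatch); with O(not redact_certificate) we get O(close_hatch).
Premise 9 is O(not verify_deed → not close_hatch); contrapositively O(close_hatch → verify_deed). Since O(close_hatch) holds, K gives O(verify_deed).
Premise 1 is O(ping_server → not verify_deed); contrapositively O(verify_deed → not ping_server). Since O(verify_deed) holds, K gives O(not ping_server).
So O(not ping_server) holds, i.e. ping_server is forbidden. None of the other listed options is forbidden under the premises.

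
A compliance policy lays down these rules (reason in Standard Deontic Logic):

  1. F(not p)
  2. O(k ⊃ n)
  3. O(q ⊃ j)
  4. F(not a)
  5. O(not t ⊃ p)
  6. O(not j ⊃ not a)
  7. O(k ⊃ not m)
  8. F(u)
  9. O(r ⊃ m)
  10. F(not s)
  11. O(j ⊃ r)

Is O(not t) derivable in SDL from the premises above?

No

Premise 5 is O(not t ⊃ p); even if O(p) held, inferring O(not t) would be affirming the consequent — invalid.
No other premise forces O(not t). An ideal world satisfying every premise can still have not t false, so O(not t) is not derivable.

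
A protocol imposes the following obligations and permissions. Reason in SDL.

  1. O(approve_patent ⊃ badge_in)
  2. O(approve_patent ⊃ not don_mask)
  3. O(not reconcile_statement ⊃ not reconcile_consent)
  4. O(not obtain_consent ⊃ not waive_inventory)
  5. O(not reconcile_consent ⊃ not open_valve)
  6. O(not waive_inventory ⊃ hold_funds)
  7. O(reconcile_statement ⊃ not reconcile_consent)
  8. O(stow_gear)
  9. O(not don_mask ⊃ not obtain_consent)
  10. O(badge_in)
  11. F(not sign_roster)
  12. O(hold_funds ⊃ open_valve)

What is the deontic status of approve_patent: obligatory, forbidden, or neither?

Forbidden

Premises 3 and 7 cover both cases: O(not reconcile_statement ⊃ not reconcile_consent) and O(reconcile_statement ⊃ not reconcile_consent). Since not reconcile_statement ∨ reconcile_statement is a tautology, O(not reconcile_consent) follows.
With premise 5, O(not reconcile_consent ⊃ not open_valve), the K-axiom yields O(not open_valve).
The contrapositive of premise 12 (O(hold_funds ⊃ open_valve)) is O(not open_valve ⊃ not hold_funds), and O(not open_valve) is already established, so O(not hold_funds).
Premise 6, O(not waive_inventory ⊃ hold_funds), contraposes to O(not hold_funds ⊃ waive_inventory); with O(not hold_funds) we get O(waive_inventory).
Premise 4 is O(not obtain_consent ⊃ not waive_inventory); contrapositively O(waive_inventory ⊃ obtain_consent). Since O(waive_inventory) holds, K gives O(obtain_consent).
Premise 9, O(not don_mask ⊃ not obtain_consent), contraposes to O(obtain_consent ⊃ don_mask); with O(obtain_consent) we get O(don_mask).
Premise 2 is O(approve_patent ⊃ not don_mask); contrapositively O(don_mask ⊃ not approve_patent). Since O(don_mask) holds, K gives O(not approve_patent).
Premises 1, 8, 10, 11 do not contribute to this derivation.
Thus O(not approve_patent), which is F(approve_patent): approve_patent is forbidden.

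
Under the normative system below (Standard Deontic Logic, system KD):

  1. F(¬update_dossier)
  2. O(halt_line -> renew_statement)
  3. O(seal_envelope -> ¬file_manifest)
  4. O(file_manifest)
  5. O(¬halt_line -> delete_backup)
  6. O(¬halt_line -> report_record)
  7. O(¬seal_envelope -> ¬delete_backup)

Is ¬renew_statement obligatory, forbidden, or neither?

Premise 4 gives O(file_manifest).
Premise 3, O(seal_envelope -> ¬file_manifest), contraposes to O(file_manifest -> ¬seal_envelope); with O(file_manifest) we get O(¬seal_envelope).
Premise 7 is O(¬seal_envelope -> ¬delete_backup); since O(¬seal_envelope), deontic closure gives O(¬delete_backup).
Premise 5, O(¬halt_line -> delete_backup), contraposes to O(¬delete_backup -> halt_line); with O(¬delete_backup) we get O(halt_line).
Applying K to premise 2 (O(halt_line -> renew_statement)) and O(halt_line) yields O(renew_statement).
Premises 1, 6 do not contribute to this derivation.
Thus O(renew_statement), which is F(¬renew_statement): ¬renew_statement is forbidden.

Forbidden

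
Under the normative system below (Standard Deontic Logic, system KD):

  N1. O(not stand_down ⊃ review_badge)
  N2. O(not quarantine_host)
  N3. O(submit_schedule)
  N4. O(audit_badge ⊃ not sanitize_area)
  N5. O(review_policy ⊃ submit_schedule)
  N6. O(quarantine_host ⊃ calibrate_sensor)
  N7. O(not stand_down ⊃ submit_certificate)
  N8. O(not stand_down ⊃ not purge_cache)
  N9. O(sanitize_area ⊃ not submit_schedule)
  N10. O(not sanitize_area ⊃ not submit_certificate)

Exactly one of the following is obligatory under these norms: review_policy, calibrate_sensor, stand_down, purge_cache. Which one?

stand_down

Premise 3 gives O(submit_schedule).
Premise 9 is O(sanitize_area ⊃ not submit_schedule); contrapositively O(submit_schedule ⊃ not sanitize_area). Since O(submit_schedule) holds, K gives O(not sanitize_area).
Premise 10 is O(not sanitize_area ⊃ not submit_certificate); since O(not sanitize_area), deontic closure gives O(not submit_certificate).
Premise 7, O(not stand_down ⊃ submit_certificate), contraposes to O(not submit_certificate ⊃ stand_down); with O(not submit_certificate) we get O(stand_down).
So O(stand_down) holds — stand_down is obligatory. None of the other listed options is made obligatory by any chain of premises.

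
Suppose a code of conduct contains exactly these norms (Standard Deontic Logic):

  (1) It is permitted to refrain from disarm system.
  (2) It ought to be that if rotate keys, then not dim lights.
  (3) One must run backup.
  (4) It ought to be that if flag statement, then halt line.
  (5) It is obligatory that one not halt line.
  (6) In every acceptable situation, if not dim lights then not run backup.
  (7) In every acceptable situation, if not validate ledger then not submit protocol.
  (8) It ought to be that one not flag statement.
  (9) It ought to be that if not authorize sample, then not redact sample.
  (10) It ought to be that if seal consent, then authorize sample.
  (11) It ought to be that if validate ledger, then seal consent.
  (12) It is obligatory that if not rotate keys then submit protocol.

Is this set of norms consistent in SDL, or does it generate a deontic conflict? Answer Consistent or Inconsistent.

Consistent

Premise 4 is O(flag_statement → halt_line), but O(flag_statement) is not derivable from the premises, so it does not yield O(halt_line).
So O(halt_line) is not derivable, and the apparent clash with O(¬halt_line) does not arise.
A world satisfying every obligation exists (e.g. authorize_sample=true, dim_lights=true, disarm_system=false, flag_statement=false, halt_line=false, redact_sample=false, rotate_keys=false, run_backup=true, seal_consent=true, submit_protocol=true, validate_ledger=true); no atom is both obligatory and forbidden, so the set is consistent.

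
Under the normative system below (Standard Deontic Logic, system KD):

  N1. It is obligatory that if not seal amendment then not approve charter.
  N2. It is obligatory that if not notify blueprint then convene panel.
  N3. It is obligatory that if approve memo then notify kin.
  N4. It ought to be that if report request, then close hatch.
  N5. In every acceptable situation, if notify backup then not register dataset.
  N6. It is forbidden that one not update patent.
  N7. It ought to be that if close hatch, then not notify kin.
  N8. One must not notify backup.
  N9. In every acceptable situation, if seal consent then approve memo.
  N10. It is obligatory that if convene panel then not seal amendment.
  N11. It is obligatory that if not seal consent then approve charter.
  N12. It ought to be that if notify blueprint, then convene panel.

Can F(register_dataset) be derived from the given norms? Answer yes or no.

Premise 5 is O(notify_backup → ¬register_dataset), but O(notify_backup) is not derivable from the premises, so it does not yield O(¬register_dataset).
No other premise forces O(¬register_dataset). An ideal world satisfying every premise can still have register_dataset true, so F(register_dataset) is not derivable.

No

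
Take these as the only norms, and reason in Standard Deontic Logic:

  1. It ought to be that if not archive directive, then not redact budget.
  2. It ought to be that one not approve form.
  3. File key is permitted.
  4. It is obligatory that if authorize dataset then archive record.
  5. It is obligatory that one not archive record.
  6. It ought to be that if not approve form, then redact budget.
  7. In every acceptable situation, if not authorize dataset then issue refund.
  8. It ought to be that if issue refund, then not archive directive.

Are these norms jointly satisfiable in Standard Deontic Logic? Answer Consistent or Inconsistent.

From premise 2 we have O(¬approve_form).
From O(¬approve_form) and premise 6, O(¬approve_form → redact_budget), we obtain O(redact_budget).
The contrapositive of premise 1 (O(¬archive_directive → ¬redact_budget)) is O(redact_budget → archive_directive), and O(redact_budget) is already established, so O(archive_directive).
The contrapositive of premise 8 (O(issue_refund → ¬archive_directive)) is O(archive_directive → ¬issue_refund), and O(archive_directive) is already established, so O(¬issue_refund).
Premise 7 is O(¬authorize_dataset → issue_refund); contrapositively O(¬issue_refund → authorize_dataset). Since O(¬issue_refund) holds, K gives O(authorize_dataset).
Applying K to premise 4 (O(authorize_dataset → archive_record)) and O(authorize_dataset) yields O(archive_record).
But premise 5 directly asserts O(¬archive_record).
We now have both O(archive_record) and O(¬archive_record) — archive_record is simultaneously obligatory and forbidden, violating the D-axiom.

Inconsistent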